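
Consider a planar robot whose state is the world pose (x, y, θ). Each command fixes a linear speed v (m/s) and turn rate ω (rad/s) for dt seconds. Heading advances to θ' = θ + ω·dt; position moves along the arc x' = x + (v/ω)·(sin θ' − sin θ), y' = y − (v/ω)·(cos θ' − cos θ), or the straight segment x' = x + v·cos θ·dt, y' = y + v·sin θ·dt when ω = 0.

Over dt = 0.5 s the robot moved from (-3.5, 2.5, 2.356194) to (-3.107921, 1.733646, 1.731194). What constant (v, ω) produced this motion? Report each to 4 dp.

v = -1.7500, ω = -1.2500

Δθ = 1.731194 − 2.356194 = -0.625000
ω = Δθ/dt = -0.625000/0.5 = -1.2500
R = −Δy/(cos θ' − cos θ) = 1.4000
v = R·ω = 1.4000·-1.2500 = -1.7500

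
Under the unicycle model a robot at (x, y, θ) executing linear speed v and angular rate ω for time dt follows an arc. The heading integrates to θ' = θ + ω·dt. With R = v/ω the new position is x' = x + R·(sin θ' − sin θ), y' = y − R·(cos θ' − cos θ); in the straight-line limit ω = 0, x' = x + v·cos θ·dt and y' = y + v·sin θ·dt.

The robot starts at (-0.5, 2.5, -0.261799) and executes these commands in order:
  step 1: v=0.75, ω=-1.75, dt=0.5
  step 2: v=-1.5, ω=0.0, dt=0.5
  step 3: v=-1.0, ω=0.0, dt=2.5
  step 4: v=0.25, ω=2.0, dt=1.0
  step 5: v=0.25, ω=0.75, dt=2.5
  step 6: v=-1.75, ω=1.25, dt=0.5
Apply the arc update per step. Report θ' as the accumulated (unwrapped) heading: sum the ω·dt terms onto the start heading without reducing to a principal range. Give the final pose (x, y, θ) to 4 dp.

(-0.6455, 5.6314, 3.3632)

step 1: θ'=-1.1368 (R=-0.4286) → pose (-0.2221, 2.2662, -1.1368)
step 2: θ'=-1.1368 (straight) → pose (-0.5375, 2.9467, -1.1368)
step 3: θ'=-1.1368 (straight) → pose (-1.5887, 5.2149, -1.1368)
step 4: θ'=0.8632 (R=0.1250) → pose (-1.3803, 5.1863, 0.8632)
step 5: θ'=2.7382 (R=0.3333) → pose (-1.5028, 5.7095, 2.7382)
step 6: θ'=3.3632 (R=-1.4000) → pose (-0.6455, 5.6314, 3.3632)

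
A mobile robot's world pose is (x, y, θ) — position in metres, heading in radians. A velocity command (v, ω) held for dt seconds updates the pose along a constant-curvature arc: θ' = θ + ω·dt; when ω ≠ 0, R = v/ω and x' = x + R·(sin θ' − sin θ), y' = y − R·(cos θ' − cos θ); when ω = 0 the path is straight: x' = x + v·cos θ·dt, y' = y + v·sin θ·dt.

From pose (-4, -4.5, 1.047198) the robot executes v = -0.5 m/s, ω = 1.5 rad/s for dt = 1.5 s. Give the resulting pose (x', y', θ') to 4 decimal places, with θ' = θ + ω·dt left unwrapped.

θ' = 1.0472 + 1.5·1.5 = 3.2972
R = v/ω = -0.5/1.5 = -0.3333
x' = -4 + -0.3333·(sin 3.2972 − sin 1.0472) = -3.6597
y' = -4.5 − -0.3333·(cos 3.2972 − cos 1.0472) = -4.9960

(-3.6597, -4.9960, 3.2972)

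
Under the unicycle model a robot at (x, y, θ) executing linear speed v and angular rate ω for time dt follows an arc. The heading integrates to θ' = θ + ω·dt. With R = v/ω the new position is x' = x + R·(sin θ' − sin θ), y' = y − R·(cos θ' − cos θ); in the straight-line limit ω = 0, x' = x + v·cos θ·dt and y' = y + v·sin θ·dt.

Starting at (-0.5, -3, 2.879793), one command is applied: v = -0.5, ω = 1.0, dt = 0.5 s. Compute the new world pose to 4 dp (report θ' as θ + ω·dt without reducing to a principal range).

(-0.2526, -3.0029, 3.3798)

θ' = 2.8798 + 1.0·0.5 = 3.3798
R = v/ω = -0.5/1.0 = -0.5000
x' = -0.5 + -0.5000·(sin 3.3798 − sin 2.8798) = -0.2526
y' = -3 − -0.5000·(cos 3.3798 − cos 2.8798) = -3.0029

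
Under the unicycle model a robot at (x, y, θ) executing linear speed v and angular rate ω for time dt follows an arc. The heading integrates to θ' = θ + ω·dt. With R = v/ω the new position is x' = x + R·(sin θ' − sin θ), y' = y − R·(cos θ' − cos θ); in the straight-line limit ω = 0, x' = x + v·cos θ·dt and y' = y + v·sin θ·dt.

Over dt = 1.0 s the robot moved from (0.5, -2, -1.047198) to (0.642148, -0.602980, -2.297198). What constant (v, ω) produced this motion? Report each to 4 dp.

v = -1.5000, ω = -1.2500

Δθ = -2.297198 − -1.047198 = -1.250000
ω = Δθ/dt = -1.250000/1.0 = -1.2500
R = −Δy/(cos θ' − cos θ) = 1.2000
v = R·ω = 1.2000·-1.2500 = -1.5000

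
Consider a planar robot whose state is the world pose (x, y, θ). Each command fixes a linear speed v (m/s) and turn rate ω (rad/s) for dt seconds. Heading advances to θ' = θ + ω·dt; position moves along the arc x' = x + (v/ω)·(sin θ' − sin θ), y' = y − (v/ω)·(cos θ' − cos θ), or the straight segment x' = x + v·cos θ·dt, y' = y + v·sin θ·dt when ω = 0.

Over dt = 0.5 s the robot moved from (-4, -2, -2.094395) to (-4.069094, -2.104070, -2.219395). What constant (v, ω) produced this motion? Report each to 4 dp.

Δθ = -2.219395 − -2.094395 = -0.125000
ω = Δθ/dt = -0.125000/0.5 = -0.2500
R = −Δy/(cos θ' − cos θ) = -1.0000
v = R·ω = -1.0000·-0.2500 = 0.2500

v = 0.2500, ω = -0.2500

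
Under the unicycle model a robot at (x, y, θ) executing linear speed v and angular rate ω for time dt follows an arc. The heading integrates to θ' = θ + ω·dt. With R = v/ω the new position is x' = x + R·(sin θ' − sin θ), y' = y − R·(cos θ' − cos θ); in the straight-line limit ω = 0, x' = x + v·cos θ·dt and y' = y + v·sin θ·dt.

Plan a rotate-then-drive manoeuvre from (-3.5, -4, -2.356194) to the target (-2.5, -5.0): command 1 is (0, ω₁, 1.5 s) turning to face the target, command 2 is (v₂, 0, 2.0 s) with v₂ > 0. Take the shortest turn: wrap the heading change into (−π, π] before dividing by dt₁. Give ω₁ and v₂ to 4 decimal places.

ω₁ = 1.0472, v₂ = 0.7071

heading to target = atan2(-5−-4, -2.5−-3.5) = -0.7854
Δθ = wrap(-0.7854 − -2.3562) = 1.5708; ω₁ = Δθ/dt₁ = 1.0472
distance = √((-2.5−-3.5)² + (-5−-4)²) = 1.4142; v₂ = distance/dt₂ = 0.7071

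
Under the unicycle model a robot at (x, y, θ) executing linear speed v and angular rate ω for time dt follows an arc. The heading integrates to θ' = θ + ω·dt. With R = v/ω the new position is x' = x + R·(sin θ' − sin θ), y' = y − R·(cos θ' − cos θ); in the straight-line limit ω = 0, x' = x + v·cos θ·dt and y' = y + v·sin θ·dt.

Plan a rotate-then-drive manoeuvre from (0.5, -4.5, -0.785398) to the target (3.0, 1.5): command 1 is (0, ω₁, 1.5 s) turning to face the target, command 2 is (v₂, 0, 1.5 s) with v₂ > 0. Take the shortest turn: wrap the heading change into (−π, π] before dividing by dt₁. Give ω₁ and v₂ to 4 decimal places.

heading to target = atan2(1.5−-4.5, 3−0.5) = 1.1760
Δθ = wrap(1.1760 − -0.7854) = 1.9614; ω₁ = Δθ/dt₁ = 1.3076
distance = √((3−0.5)² + (1.5−-4.5)²) = 6.5000; v₂ = distance/dt₂ = 4.3333

ω₁ = 1.3076, v₂ = 4.3333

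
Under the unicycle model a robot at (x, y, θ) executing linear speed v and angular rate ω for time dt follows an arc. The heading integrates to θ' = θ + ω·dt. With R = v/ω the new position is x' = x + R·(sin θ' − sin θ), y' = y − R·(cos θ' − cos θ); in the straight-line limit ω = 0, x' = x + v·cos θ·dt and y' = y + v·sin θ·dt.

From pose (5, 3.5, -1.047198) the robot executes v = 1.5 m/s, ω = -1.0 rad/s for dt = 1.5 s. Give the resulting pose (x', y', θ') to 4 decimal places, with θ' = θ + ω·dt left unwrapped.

θ' = -1.0472 + -1.0·1.5 = -2.5472
R = v/ω = 1.5/-1.0 = -1.5000
x' = 5 + -1.5000·(sin -2.5472 − sin -1.0472) = 4.5410
y' = 3.5 − -1.5000·(cos -2.5472 − cos -1.0472) = 1.5073

(4.5410, 1.5073, -2.5472)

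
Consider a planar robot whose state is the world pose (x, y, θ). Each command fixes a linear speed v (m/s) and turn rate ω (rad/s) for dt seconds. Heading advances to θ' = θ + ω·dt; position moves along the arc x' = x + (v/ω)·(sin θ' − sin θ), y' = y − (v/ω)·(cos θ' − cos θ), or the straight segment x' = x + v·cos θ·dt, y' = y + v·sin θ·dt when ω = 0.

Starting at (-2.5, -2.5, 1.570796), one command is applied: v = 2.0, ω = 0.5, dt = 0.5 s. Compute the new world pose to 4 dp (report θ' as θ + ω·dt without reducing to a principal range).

(-2.6243, -1.5104, 1.8208)

θ' = 1.5708 + 0.5·0.5 = 1.8208
R = v/ω = 2.0/0.5 = 4.0000
x' = -2.5 + 4.0000·(sin 1.8208 − sin 1.5708) = -2.6243
y' = -2.5 − 4.0000·(cos 1.8208 − cos 1.5708) = -1.5104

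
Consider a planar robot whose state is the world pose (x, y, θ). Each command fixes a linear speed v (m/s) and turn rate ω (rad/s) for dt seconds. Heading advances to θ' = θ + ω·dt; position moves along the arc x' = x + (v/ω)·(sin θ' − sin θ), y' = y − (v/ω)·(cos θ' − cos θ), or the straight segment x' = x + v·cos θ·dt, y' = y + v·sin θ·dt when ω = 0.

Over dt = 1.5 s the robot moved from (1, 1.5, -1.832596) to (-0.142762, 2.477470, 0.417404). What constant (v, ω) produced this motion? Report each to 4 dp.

Δθ = 0.417404 − -1.832596 = 2.250000
ω = Δθ/dt = 2.250000/1.5 = 1.5000
R = Δx/(sin θ' − sin θ) = -0.8333
v = R·ω = -0.8333·1.5000 = -1.2500

v = -1.2500, ω = 1.5000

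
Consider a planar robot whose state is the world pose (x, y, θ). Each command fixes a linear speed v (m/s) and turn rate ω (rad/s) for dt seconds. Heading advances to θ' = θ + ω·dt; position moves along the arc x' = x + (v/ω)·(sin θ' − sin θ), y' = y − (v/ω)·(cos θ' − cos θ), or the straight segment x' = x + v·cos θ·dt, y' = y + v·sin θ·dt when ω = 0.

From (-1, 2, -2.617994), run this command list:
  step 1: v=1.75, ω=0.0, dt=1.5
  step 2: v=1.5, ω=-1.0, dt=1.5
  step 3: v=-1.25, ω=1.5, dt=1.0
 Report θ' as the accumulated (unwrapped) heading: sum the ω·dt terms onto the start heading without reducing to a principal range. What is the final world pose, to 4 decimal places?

step 1: θ'=-2.6180 (straight) → pose (-3.2733, 0.6875, -2.6180)
step 2: θ'=-4.1180 (R=-1.5000) → pose (-5.2660, 1.1465, -4.1180)
step 3: θ'=-2.6180 (R=-0.8333) → pose (-4.1590, 0.8915, -2.6180)

(-4.1590, 0.8915, -2.6180)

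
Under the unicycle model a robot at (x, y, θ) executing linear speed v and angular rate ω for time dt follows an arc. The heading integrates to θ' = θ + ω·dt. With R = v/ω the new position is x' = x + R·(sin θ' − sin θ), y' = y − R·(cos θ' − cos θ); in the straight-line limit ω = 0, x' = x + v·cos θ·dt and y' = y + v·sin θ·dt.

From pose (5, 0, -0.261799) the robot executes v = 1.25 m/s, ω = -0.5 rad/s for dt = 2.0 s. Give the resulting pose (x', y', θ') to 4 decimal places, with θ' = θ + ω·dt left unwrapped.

(6.7346, -1.6546, -1.2618)

θ' = -0.2618 + -0.5·2.0 = -1.2618
R = v/ω = 1.25/-0.5 = -2.5000
x' = 5 + -2.5000·(sin -1.2618 − sin -0.2618) = 6.7346
y' = 0 − -2.5000·(cos -1.2618 − cos -0.2618) = -1.6546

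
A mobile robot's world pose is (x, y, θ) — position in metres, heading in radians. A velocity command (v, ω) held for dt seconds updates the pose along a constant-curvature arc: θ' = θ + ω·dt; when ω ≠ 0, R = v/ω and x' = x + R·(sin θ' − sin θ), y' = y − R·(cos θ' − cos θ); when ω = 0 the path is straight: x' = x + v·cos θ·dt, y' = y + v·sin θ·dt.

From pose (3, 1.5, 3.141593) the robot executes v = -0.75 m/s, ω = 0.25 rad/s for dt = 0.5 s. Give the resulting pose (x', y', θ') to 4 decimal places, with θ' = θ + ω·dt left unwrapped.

(3.3740, 1.5234, 3.2666)

θ' = 3.1416 + 0.25·0.5 = 3.2666
R = v/ω = -0.75/0.25 = -3.0000
x' = 3 + -3.0000·(sin 3.2666 − sin 3.1416) = 3.3740
y' = 1.5 − -3.0000·(cos 3.2666 − cos 3.1416) = 1.5234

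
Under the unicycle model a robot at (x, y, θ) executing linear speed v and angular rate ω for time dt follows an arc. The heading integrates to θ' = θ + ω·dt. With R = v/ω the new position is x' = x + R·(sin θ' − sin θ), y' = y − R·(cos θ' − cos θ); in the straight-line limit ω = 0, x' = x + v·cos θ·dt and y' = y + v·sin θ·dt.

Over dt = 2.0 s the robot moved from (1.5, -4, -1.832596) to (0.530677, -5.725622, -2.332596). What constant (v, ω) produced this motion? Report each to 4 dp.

Δθ = -2.332596 − -1.832596 = -0.500000
ω = Δθ/dt = -0.500000/2.0 = -0.2500
R = −Δy/(cos θ' − cos θ) = -4.0000
v = R·ω = -4.0000·-0.2500 = 1.0000

v = 1.0000, ω = -0.2500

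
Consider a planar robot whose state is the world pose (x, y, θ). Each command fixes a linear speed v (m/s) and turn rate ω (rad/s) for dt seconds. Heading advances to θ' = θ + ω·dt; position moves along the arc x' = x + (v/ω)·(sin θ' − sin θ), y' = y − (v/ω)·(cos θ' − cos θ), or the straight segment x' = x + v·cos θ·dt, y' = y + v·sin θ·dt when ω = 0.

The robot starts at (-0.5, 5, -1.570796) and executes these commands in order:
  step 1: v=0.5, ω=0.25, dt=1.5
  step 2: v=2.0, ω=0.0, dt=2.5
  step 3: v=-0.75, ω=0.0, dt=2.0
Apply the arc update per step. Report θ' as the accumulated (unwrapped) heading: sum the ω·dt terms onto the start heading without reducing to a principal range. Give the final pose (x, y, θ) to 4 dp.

(0.9209, 1.0107, -1.1958)

step 1: θ'=-1.1958 (R=2.0000) → pose (-0.3610, 4.2675, -1.1958)
step 2: θ'=-1.1958 (straight) → pose (1.4703, -0.3851, -1.1958)
step 3: θ'=-1.1958 (straight) → pose (0.9209, 1.0107, -1.1958)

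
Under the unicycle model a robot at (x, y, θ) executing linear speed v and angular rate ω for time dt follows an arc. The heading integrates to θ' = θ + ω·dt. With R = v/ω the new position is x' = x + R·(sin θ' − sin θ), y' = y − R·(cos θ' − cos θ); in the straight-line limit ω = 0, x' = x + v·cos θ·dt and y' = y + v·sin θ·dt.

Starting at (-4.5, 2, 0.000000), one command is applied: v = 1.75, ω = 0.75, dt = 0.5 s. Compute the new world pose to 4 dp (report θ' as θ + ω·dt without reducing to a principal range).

(-3.6454, 2.1621, 0.3750)

θ' = 0.0000 + 0.75·0.5 = 0.3750
R = v/ω = 1.75/0.75 = 2.3333
x' = -4.5 + 2.3333·(sin 0.3750 − sin 0.0000) = -3.6454
y' = 2 − 2.3333·(cos 0.3750 − cos 0.0000) = 2.1621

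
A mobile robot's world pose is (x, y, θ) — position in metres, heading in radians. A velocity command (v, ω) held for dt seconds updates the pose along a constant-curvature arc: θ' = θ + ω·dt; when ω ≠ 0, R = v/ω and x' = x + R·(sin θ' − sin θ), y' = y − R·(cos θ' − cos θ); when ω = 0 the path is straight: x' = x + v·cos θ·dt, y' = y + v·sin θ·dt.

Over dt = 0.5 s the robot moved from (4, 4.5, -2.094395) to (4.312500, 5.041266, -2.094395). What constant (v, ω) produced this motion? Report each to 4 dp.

v = -1.2500, ω = 0.0000

Δθ = -2.094395 − -2.094395 = 0.000000
ω = Δθ/dt = 0.000000/0.5 = 0.0000
ω = 0 → v = (Δx·cos θ + Δy·sin θ)/dt = -1.2500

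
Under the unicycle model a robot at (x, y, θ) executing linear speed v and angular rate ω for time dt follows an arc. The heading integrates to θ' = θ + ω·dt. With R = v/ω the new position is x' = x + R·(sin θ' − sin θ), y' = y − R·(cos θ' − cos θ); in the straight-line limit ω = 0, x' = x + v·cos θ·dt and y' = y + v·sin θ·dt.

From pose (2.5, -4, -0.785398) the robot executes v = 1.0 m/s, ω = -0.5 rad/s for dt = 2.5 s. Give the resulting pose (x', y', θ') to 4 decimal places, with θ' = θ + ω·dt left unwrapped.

(2.8738, -6.3103, -2.0354)

θ' = -0.7854 + -0.5·2.5 = -2.0354
R = v/ω = 1.0/-0.5 = -2.0000
x' = 2.5 + -2.0000·(sin -2.0354 − sin -0.7854) = 2.8738
y' = -4 − -2.0000·(cos -2.0354 − cos -0.7854) = -6.3103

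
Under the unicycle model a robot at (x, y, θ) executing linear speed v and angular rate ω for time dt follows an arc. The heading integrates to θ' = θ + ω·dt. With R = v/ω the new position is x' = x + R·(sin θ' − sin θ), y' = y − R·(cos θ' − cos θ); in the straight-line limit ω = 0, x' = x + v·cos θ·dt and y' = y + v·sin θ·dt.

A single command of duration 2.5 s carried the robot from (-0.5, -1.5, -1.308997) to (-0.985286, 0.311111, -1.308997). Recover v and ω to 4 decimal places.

Δθ = -1.308997 − -1.308997 = 0.000000
ω = Δθ/dt = 0.000000/2.5 = 0.0000
ω = 0 → v = (Δx·cos θ + Δy·sin θ)/dt = -0.7500

v = -0.7500, ω = 0.0000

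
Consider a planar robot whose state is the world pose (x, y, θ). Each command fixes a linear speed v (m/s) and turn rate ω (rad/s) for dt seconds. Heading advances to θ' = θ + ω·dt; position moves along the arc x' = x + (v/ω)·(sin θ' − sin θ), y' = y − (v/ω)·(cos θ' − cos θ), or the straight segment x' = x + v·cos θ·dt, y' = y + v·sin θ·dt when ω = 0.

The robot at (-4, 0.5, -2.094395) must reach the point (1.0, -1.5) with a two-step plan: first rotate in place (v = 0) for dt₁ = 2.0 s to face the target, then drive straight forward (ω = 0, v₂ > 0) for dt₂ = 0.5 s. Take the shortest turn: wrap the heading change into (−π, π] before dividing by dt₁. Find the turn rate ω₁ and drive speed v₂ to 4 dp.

ω₁ = 0.8569, v₂ = 10.7703

heading to target = atan2(-1.5−0.5, 1−-4) = -0.3805
Δθ = wrap(-0.3805 − -2.0944) = 1.7139; ω₁ = Δθ/dt₁ = 0.8569
distance = √((1−-4)² + (-1.5−0.5)²) = 5.3852; v₂ = distance/dt₂ = 10.7703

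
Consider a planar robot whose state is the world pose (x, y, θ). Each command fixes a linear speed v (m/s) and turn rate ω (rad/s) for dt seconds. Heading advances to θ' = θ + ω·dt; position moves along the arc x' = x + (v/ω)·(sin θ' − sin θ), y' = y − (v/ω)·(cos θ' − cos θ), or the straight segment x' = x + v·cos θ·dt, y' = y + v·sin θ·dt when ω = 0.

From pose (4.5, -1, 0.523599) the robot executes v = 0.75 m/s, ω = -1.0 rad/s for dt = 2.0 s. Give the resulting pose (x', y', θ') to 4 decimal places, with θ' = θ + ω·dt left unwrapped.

θ' = 0.5236 + -1.0·2.0 = -1.4764
R = v/ω = 0.75/-1.0 = -0.7500
x' = 4.5 + -0.7500·(sin -1.4764 − sin 0.5236) = 5.6217
y' = -1 − -0.7500·(cos -1.4764 − cos 0.5236) = -1.5788

(5.6217, -1.5788, -1.4764)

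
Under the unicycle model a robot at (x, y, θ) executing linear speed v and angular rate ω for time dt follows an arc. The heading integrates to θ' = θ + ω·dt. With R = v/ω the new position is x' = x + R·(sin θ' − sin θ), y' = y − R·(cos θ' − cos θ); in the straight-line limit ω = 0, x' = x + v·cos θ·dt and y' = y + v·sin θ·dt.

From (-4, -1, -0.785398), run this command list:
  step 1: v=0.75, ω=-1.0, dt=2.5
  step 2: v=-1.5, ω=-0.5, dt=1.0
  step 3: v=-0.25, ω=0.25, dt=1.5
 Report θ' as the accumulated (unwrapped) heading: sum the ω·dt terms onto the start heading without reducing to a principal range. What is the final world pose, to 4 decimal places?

(-2.9323, -3.0064, -3.4104)

step 1: θ'=-3.2854 (R=-0.7500) → pose (-4.6378, -2.2726, -3.2854)
step 2: θ'=-3.7854 (R=3.0000) → pose (-3.2670, -2.8422, -3.7854)
step 3: θ'=-3.4104 (R=-1.0000) → pose (-2.9323, -3.0064, -3.4104)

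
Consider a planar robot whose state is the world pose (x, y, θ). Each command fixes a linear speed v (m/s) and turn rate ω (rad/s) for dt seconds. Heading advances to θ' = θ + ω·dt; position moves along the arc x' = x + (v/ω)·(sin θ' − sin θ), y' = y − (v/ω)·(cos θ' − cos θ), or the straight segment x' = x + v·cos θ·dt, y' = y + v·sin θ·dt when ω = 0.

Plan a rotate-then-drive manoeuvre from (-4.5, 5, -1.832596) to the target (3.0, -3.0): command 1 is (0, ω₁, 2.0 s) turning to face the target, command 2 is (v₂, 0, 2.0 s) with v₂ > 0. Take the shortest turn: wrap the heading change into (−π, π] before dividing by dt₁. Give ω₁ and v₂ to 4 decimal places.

ω₁ = 0.5075, v₂ = 5.4829

heading to target = atan2(-3−5, 3−-4.5) = -0.8176
Δθ = wrap(-0.8176 − -1.8326) = 1.0150; ω₁ = Δθ/dt₁ = 0.5075
distance = √((3−-4.5)² + (-3−5)²) = 10.9659; v₂ = distance/dt₂ = 5.4829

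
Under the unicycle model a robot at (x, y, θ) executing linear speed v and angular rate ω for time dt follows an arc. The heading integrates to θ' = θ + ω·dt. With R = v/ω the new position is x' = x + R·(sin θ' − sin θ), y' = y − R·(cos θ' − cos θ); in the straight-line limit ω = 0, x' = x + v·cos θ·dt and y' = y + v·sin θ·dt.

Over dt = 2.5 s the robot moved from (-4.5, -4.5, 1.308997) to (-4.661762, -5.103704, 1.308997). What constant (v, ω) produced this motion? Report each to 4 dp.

Δθ = 1.308997 − 1.308997 = 0.000000
ω = Δθ/dt = 0.000000/2.5 = 0.0000
ω = 0 → v = (Δx·cos θ + Δy·sin θ)/dt = -0.2500

v = -0.2500, ω = 0.0000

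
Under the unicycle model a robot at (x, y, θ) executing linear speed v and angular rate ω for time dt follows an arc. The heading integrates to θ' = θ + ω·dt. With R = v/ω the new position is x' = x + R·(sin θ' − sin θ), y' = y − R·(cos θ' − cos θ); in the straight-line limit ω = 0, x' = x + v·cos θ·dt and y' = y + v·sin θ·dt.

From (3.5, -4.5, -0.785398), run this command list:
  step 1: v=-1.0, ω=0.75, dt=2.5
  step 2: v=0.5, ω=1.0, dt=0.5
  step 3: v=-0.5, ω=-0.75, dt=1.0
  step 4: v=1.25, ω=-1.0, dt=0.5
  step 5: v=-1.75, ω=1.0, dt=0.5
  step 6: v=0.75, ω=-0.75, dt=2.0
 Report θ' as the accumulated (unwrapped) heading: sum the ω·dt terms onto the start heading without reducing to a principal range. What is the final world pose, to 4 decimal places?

(2.4138, -5.0582, -0.6604)

step 1: θ'=1.0896 (R=-1.3333) → pose (1.3753, -4.8257, 1.0896)
step 2: θ'=1.5896 (R=0.5000) → pose (1.4320, -4.5849, 1.5896)
step 3: θ'=0.8396 (R=0.6667) → pose (1.2617, -5.0426, 0.8396)
step 4: θ'=0.3396 (R=-1.2500) → pose (1.7757, -4.6987, 0.3396)
step 5: θ'=0.8396 (R=-1.7500) → pose (1.0560, -5.1801, 0.8396)
step 6: θ'=-0.6604 (R=-1.0000) → pose (2.4138, -5.0582, -0.6604)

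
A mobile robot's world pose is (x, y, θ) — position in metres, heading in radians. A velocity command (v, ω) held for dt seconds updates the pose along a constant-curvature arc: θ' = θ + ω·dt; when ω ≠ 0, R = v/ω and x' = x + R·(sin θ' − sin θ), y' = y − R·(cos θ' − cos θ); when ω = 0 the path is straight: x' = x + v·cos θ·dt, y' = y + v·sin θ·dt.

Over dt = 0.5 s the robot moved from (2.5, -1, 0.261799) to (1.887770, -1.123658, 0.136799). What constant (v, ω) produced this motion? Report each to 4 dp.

v = -1.2500, ω = -0.2500

Δθ = 0.136799 − 0.261799 = -0.125000
ω = Δθ/dt = -0.125000/0.5 = -0.2500
R = Δx/(sin θ' − sin θ) = 5.0000
v = R·ω = 5.0000·-0.2500 = -1.2500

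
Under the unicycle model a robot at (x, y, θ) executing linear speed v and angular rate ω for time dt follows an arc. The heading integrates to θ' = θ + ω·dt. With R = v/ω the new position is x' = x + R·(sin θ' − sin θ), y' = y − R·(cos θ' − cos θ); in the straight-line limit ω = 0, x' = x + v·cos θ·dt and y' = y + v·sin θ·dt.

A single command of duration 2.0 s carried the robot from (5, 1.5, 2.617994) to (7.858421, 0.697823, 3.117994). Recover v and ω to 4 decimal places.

Δθ = 3.117994 − 2.617994 = 0.500000
ω = Δθ/dt = 0.500000/2.0 = 0.2500
R = Δx/(sin θ' − sin θ) = -6.0000
v = R·ω = -6.0000·0.2500 = -1.5000

v = -1.5000, ω = 0.2500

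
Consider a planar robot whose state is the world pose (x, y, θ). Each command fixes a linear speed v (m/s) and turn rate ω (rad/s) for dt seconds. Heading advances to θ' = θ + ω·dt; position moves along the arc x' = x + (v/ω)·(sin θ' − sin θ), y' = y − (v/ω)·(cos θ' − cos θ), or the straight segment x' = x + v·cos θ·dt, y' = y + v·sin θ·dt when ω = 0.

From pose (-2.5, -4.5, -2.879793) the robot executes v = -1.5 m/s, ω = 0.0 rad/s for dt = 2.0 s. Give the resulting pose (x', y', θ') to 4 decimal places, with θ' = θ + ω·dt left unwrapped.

(0.3978, -3.7235, -2.8798)

θ' = -2.8798 + 0.0·2.0 = -2.8798
ω = 0 → straight: x' = -2.5 + -1.5·cos(-2.8798)·2.0 = 0.3978
y' = -4.5 + -1.5·sin(-2.8798)·2.0 = -3.7235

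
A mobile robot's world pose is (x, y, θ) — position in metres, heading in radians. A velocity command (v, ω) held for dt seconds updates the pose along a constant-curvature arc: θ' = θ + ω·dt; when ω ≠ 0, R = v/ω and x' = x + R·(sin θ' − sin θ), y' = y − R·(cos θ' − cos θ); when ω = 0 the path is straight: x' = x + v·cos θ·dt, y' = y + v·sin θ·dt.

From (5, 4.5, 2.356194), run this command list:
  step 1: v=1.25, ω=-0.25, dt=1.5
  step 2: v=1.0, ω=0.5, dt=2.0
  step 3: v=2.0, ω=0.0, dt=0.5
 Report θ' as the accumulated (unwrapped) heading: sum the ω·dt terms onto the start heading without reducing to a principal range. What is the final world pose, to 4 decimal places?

step 1: θ'=1.9812 (R=-5.0000) → pose (3.9507, 6.0407, 1.9812)
step 2: θ'=2.9812 (R=2.0000) → pose (2.4362, 7.2170, 2.9812)
step 3: θ'=2.9812 (straight) → pose (1.4491, 7.3768, 2.9812)

(1.4491, 7.3768, 2.9812)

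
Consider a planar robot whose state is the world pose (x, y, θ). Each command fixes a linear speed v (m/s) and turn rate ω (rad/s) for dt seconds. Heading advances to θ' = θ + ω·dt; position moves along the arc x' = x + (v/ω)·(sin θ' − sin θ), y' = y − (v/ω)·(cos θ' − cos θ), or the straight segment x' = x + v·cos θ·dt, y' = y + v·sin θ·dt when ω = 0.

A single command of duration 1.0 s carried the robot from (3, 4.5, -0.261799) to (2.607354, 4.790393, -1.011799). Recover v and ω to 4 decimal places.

v = -0.5000, ω = -0.7500

Δθ = -1.011799 − -0.261799 = -0.750000
ω = Δθ/dt = -0.750000/1.0 = -0.7500
R = Δx/(sin θ' − sin θ) = 0.6667
v = R·ω = 0.6667·-0.7500 = -0.5000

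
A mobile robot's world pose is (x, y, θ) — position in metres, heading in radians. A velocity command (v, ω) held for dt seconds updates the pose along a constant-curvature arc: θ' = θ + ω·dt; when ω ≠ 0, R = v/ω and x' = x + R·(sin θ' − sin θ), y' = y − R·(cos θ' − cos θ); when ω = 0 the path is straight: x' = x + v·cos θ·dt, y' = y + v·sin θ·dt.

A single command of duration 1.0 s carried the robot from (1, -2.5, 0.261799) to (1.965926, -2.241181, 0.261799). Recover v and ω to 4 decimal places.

v = 1.0000, ω = 0.0000

Δθ = 0.261799 − 0.261799 = 0.000000
ω = Δθ/dt = 0.000000/1.0 = 0.0000
ω = 0 → v = (Δx·cos θ + Δy·sin θ)/dt = 1.0000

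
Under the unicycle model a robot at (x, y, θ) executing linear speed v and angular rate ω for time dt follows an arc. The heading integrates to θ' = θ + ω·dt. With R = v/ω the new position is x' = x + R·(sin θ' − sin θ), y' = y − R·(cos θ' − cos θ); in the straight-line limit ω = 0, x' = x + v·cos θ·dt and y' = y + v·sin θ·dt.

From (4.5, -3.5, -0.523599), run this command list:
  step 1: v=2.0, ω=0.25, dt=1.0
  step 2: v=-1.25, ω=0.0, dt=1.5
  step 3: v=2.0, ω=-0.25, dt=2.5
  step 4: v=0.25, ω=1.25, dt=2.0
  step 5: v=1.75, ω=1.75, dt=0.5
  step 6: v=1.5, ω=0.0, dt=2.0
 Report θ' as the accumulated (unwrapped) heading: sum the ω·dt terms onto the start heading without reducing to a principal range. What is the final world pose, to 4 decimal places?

(6.2449, -3.7499, 2.4764)

step 1: θ'=-0.2736 (R=8.0000) → pose (6.3384, -4.2742, -0.2736)
step 2: θ'=-0.2736 (straight) → pose (4.5332, -3.7676, -0.2736)
step 3: θ'=-0.8986 (R=-8.0000) → pose (8.6312, -6.4884, -0.8986)
step 4: θ'=1.6014 (R=0.2000) → pose (8.9876, -6.3577, 1.6014)
step 5: θ'=2.4764 (R=1.0000) → pose (8.6053, -5.6015, 2.4764)
step 6: θ'=2.4764 (straight) → pose (6.2449, -3.7499, 2.4764)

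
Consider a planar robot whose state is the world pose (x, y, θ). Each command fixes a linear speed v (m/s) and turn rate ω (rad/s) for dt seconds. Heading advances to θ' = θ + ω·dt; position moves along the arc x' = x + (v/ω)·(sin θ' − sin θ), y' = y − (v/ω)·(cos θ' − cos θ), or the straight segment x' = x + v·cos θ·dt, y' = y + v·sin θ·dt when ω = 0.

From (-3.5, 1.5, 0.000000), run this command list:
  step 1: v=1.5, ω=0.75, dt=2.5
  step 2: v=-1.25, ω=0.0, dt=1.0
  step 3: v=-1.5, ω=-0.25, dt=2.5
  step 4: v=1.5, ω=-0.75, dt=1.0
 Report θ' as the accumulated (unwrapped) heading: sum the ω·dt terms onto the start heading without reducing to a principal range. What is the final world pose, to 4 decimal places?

step 1: θ'=1.8750 (R=2.0000) → pose (-1.5918, 4.0991, 1.8750)
step 2: θ'=1.8750 (straight) → pose (-1.2174, 2.9065, 1.8750)
step 3: θ'=1.2500 (R=6.0000) → pose (-1.2480, -0.7827, 1.2500)
step 4: θ'=0.5000 (R=-2.0000) → pose (-0.3089, 0.3418, 0.5000)

(-0.3089, 0.3418, 0.5000)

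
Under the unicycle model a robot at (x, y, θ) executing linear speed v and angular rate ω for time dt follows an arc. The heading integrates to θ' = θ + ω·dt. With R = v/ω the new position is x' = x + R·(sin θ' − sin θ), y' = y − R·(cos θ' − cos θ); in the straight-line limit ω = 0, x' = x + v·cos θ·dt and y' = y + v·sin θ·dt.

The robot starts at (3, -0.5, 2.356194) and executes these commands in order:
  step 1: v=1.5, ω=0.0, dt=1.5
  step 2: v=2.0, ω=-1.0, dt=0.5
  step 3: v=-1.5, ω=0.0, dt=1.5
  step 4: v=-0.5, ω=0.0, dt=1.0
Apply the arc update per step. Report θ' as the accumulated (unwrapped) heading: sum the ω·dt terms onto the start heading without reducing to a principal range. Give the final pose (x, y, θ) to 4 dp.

step 1: θ'=2.3562 (straight) → pose (1.4090, 1.0910, 2.3562)
step 2: θ'=1.8562 (R=-2.0000) → pose (0.9041, 1.9421, 1.8562)
step 3: θ'=1.8562 (straight) → pose (1.5376, -0.2169, 1.8562)
step 4: θ'=1.8562 (straight) → pose (1.6784, -0.6966, 1.8562)

(1.6784, -0.6966, 1.8562)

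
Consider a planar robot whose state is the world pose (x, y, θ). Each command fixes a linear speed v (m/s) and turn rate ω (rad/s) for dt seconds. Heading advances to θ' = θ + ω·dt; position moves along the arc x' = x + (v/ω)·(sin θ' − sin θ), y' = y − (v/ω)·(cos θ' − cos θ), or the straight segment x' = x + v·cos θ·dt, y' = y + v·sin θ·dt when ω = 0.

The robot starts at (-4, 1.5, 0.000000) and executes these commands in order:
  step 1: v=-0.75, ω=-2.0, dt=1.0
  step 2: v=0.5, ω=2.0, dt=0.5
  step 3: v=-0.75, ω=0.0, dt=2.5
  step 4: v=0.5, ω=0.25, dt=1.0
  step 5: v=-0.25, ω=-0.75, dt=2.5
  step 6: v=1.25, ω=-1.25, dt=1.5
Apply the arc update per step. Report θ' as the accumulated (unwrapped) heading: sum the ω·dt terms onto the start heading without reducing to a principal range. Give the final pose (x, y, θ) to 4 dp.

step 1: θ'=-2.0000 (R=0.3750) → pose (-4.3410, 2.0311, -2.0000)
step 2: θ'=-1.0000 (R=0.2500) → pose (-4.3240, 1.7919, -1.0000)
step 3: θ'=-1.0000 (straight) → pose (-5.3371, 3.3697, -1.0000)
step 4: θ'=-0.7500 (R=2.0000) → pose (-5.0174, 2.9869, -0.7500)
step 5: θ'=-2.6250 (R=0.3333) → pose (-4.9549, 3.5207, -2.6250)
step 6: θ'=-4.5000 (R=-1.0000) → pose (-6.4263, 4.1794, -4.5000)

(-6.4263, 4.1794, -4.5000)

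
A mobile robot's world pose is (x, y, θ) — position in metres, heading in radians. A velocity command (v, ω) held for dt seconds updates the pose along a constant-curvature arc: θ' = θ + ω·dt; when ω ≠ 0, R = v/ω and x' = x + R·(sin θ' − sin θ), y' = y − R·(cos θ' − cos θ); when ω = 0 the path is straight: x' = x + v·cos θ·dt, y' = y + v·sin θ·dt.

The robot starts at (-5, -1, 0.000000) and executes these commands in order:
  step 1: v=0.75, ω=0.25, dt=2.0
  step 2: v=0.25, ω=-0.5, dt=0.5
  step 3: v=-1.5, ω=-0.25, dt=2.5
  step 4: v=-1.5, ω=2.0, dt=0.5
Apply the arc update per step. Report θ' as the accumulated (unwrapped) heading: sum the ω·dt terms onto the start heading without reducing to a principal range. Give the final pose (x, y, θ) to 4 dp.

step 1: θ'=0.5000 (R=3.0000) → pose (-3.5617, -0.6327, 0.5000)
step 2: θ'=0.2500 (R=-0.5000) → pose (-3.4457, -0.5871, 0.2500)
step 3: θ'=-0.3750 (R=6.0000) → pose (-7.1278, -0.3567, -0.3750)
step 4: θ'=0.6250 (R=-0.7500) → pose (-7.8413, -0.4463, 0.6250)

(-7.8413, -0.4463, 0.6250)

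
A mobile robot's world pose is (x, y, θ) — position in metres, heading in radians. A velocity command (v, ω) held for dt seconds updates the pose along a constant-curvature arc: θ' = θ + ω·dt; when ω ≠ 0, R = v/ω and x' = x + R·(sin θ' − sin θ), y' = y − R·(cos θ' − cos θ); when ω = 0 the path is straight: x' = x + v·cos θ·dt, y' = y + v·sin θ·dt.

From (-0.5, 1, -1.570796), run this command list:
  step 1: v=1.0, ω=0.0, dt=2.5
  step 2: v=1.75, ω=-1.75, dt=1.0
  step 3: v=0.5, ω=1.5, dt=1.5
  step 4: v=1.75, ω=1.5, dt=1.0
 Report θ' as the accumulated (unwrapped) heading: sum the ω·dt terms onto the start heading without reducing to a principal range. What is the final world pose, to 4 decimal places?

step 1: θ'=-1.5708 (straight) → pose (-0.5000, -1.5000, -1.5708)
step 2: θ'=-3.3208 (R=-1.0000) → pose (-1.6782, -2.4840, -3.3208)
step 3: θ'=-1.0708 (R=0.3333) → pose (-2.0302, -2.9718, -1.0708)
step 4: θ'=0.4292 (R=1.1667) → pose (-0.5208, -3.4733, 0.4292)

(-0.5208, -3.4733, 0.4292)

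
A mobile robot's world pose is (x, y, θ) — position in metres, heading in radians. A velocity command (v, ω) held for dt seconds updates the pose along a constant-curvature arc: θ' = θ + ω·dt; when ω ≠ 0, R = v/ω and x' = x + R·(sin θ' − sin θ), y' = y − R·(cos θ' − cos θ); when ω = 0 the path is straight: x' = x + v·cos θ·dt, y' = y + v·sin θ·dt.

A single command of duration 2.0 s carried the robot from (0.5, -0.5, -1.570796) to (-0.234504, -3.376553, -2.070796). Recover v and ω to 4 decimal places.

Δθ = -2.070796 − -1.570796 = -0.500000
ω = Δθ/dt = -0.500000/2.0 = -0.2500
R = −Δy/(cos θ' − cos θ) = -6.0000
v = R·ω = -6.0000·-0.2500 = 1.5000

v = 1.5000, ω = -0.2500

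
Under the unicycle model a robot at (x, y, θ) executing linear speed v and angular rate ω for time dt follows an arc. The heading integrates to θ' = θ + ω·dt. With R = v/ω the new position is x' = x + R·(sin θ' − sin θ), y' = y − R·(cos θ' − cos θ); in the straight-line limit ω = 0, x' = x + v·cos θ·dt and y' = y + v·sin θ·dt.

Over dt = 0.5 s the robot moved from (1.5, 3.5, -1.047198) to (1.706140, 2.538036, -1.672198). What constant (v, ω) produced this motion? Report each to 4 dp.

v = 2.0000, ω = -1.2500

Δθ = -1.672198 − -1.047198 = -0.625000
ω = Δθ/dt = -0.625000/0.5 = -1.2500
R = −Δy/(cos θ' − cos θ) = -1.6000
v = R·ω = -1.6000·-1.2500 = 2.0000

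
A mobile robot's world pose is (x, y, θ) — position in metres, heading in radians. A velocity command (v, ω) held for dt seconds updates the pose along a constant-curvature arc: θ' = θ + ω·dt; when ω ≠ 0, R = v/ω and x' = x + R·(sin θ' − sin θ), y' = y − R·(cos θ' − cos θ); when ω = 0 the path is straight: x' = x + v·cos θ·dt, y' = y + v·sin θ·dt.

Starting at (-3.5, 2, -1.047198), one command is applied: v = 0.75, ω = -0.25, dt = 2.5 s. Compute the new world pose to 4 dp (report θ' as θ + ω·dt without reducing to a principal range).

θ' = -1.0472 + -0.25·2.5 = -1.6722
R = v/ω = 0.75/-0.25 = -3.0000
x' = -3.5 + -3.0000·(sin -1.6722 − sin -1.0472) = -3.1135
y' = 2 − -3.0000·(cos -1.6722 − cos -1.0472) = 0.1963

(-3.1135, 0.1963, -1.6722)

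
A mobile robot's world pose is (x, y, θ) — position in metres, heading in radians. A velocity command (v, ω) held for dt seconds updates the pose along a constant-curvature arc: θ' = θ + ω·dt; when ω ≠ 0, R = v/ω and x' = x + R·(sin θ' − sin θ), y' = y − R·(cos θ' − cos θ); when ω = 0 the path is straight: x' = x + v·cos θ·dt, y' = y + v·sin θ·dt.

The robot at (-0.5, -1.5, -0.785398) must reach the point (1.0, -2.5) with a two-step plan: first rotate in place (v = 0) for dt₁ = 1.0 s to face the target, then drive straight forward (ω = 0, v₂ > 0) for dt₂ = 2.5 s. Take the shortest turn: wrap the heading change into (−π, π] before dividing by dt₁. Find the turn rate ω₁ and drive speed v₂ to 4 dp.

ω₁ = 0.1974, v₂ = 0.7211

heading to target = atan2(-2.5−-1.5, 1−-0.5) = -0.5880
Δθ = wrap(-0.5880 − -0.7854) = 0.1974; ω₁ = Δθ/dt₁ = 0.1974
distance = √((1−-0.5)² + (-2.5−-1.5)²) = 1.8028; v₂ = distance/dt₂ = 0.7211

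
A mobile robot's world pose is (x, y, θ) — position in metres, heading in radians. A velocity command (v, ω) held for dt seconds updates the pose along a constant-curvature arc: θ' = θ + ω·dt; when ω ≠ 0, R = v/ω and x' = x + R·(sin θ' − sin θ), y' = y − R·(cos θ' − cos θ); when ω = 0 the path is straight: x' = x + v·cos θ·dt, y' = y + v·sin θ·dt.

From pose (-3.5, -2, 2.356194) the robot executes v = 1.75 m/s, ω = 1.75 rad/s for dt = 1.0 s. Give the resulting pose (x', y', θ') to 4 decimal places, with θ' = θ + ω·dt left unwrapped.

(-5.0289, -2.1374, 4.1062)

θ' = 2.3562 + 1.75·1.0 = 4.1062
R = v/ω = 1.75/1.75 = 1.0000
x' = -3.5 + 1.0000·(sin 4.1062 − sin 2.3562) = -5.0289
y' = -2 − 1.0000·(cos 4.1062 − cos 2.3562) = -2.1374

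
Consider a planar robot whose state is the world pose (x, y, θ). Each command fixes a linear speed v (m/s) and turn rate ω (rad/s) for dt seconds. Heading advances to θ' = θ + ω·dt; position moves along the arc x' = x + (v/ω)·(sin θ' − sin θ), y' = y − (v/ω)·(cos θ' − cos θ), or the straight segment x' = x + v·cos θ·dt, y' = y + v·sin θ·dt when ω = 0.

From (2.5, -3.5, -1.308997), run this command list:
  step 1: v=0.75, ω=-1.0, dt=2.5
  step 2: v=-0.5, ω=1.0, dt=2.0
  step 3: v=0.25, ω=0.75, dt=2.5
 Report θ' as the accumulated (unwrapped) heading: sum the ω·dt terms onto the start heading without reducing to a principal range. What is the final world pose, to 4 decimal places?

(2.4526, -4.4197, 0.0660)

step 1: θ'=-3.8090 (R=-0.7500) → pose (1.3113, -4.2832, -3.8090)
step 2: θ'=-1.8090 (R=-0.5000) → pose (2.1067, -4.0084, -1.8090)
step 3: θ'=0.0660 (R=0.3333) → pose (2.4526, -4.4197, 0.0660)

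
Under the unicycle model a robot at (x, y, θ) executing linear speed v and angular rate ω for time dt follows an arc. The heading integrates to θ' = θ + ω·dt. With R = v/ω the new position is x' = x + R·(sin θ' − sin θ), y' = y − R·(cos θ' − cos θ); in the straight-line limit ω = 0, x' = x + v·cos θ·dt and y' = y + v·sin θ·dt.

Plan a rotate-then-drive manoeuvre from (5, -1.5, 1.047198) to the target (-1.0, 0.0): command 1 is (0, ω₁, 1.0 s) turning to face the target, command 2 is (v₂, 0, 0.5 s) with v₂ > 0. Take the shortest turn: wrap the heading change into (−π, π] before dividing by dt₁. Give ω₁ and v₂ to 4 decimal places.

ω₁ = 1.8494, v₂ = 12.3693

heading to target = atan2(0−-1.5, -1−5) = 2.8966
Δθ = wrap(2.8966 − 1.0472) = 1.8494; ω₁ = Δθ/dt₁ = 1.8494
distance = √((-1−5)² + (0−-1.5)²) = 6.1847; v₂ = distance/dt₂ = 12.3693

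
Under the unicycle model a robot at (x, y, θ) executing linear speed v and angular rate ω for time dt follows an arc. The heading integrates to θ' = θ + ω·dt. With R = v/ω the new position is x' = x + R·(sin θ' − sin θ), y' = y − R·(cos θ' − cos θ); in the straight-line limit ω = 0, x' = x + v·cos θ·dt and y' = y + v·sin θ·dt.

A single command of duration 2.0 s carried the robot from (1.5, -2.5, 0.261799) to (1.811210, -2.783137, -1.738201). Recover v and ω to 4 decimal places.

v = 0.2500, ω = -1.0000

Δθ = -1.738201 − 0.261799 = -2.000000
ω = Δθ/dt = -2.000000/2.0 = -1.0000
R = Δx/(sin θ' − sin θ) = -0.2500
v = R·ω = -0.2500·-1.0000 = 0.2500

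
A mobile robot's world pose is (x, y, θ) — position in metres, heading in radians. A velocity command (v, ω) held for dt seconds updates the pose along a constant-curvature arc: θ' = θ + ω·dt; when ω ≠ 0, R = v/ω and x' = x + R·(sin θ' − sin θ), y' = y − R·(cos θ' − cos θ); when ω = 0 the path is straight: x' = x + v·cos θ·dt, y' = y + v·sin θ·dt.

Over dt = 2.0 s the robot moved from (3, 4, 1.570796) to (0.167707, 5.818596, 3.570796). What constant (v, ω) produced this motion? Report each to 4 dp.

v = 2.0000, ω = 1.0000

Δθ = 3.570796 − 1.570796 = 2.000000
ω = Δθ/dt = 2.000000/2.0 = 1.0000
R = Δx/(sin θ' − sin θ) = 2.0000
v = R·ω = 2.0000·1.0000 = 2.0000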